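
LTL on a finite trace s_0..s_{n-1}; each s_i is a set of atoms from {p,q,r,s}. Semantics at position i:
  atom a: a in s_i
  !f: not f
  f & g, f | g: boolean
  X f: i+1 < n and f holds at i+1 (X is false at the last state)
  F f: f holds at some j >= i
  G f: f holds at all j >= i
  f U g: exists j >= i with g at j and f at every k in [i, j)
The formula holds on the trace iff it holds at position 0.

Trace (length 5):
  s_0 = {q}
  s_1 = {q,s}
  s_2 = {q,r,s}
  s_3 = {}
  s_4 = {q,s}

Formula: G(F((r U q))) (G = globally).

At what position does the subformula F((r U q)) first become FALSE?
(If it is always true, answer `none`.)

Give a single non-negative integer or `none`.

s_0={q}: F((r U q))=True (r U q)=True r=False q=True
s_1={q,s}: F((r U q))=True (r U q)=True r=False q=True
s_2={q,r,s}: F((r U q))=True (r U q)=True r=True q=True
s_3={}: F((r U q))=True (r U q)=False r=False q=False
s_4={q,s}: F((r U q))=True (r U q)=True r=False q=True
G(F((r U q))) holds globally = True
No violation — formula holds at every position.

Answer: none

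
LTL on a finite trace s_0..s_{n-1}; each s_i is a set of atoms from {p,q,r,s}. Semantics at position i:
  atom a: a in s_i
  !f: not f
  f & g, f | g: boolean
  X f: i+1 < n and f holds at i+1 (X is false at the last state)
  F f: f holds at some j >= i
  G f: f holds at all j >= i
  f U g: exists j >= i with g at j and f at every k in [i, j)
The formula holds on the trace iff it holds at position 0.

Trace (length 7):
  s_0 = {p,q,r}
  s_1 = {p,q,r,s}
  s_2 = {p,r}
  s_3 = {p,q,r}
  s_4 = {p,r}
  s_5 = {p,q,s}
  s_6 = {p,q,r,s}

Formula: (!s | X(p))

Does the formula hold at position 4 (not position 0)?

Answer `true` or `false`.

s_0={p,q,r}: (!s | X(p))=True !s=True s=False X(p)=True p=True
s_1={p,q,r,s}: (!s | X(p))=True !s=False s=True X(p)=True p=True
s_2={p,r}: (!s | X(p))=True !s=True s=False X(p)=True p=True
s_3={p,q,r}: (!s | X(p))=True !s=True s=False X(p)=True p=True
s_4={p,r}: (!s | X(p))=True !s=True s=False X(p)=True p=True
s_5={p,q,s}: (!s | X(p))=True !s=False s=True X(p)=True p=True
s_6={p,q,r,s}: (!s | X(p))=False !s=False s=True X(p)=False p=True
Evaluating at position 4: result = True

Answer: true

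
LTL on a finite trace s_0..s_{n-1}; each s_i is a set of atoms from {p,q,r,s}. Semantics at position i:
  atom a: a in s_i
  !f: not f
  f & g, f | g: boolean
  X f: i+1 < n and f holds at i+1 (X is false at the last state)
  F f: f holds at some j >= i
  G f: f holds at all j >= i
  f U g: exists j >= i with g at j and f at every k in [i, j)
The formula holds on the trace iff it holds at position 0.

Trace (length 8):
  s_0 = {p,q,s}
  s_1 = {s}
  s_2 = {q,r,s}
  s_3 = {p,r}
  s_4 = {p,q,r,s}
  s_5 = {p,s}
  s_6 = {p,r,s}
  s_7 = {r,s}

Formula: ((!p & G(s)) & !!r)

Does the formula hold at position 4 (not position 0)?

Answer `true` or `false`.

Answer: false

Derivation:
s_0={p,q,s}: ((!p & G(s)) & !!r)=False (!p & G(s))=False !p=False p=True G(s)=False s=True !!r=False !r=True r=False
s_1={s}: ((!p & G(s)) & !!r)=False (!p & G(s))=False !p=True p=False G(s)=False s=True !!r=False !r=True r=False
s_2={q,r,s}: ((!p & G(s)) & !!r)=False (!p & G(s))=False !p=True p=False G(s)=False s=True !!r=True !r=False r=True
s_3={p,r}: ((!p & G(s)) & !!r)=False (!p & G(s))=False !p=False p=True G(s)=False s=False !!r=True !r=False r=True
s_4={p,q,r,s}: ((!p & G(s)) & !!r)=False (!p & G(s))=False !p=False p=True G(s)=True s=True !!r=True !r=False r=True
s_5={p,s}: ((!p & G(s)) & !!r)=False (!p & G(s))=False !p=False p=True G(s)=True s=True !!r=False !r=True r=False
s_6={p,r,s}: ((!p & G(s)) & !!r)=False (!p & G(s))=False !p=False p=True G(s)=True s=True !!r=True !r=False r=True
s_7={r,s}: ((!p & G(s)) & !!r)=True (!p & G(s))=True !p=True p=False G(s)=True s=True !!r=True !r=False r=True
Evaluating at position 4: result = False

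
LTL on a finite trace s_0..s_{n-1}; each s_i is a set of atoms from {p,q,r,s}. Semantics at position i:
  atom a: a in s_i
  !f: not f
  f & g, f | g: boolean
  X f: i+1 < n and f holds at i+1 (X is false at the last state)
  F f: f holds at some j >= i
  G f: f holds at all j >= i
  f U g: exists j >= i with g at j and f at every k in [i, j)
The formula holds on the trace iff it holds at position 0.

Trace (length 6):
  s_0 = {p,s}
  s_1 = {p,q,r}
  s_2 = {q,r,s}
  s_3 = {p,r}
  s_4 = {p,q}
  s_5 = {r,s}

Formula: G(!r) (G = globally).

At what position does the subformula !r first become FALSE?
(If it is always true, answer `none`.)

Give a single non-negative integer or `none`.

s_0={p,s}: !r=True r=False
s_1={p,q,r}: !r=False r=True
s_2={q,r,s}: !r=False r=True
s_3={p,r}: !r=False r=True
s_4={p,q}: !r=True r=False
s_5={r,s}: !r=False r=True
G(!r) holds globally = False
First violation at position 1.

Answer: 1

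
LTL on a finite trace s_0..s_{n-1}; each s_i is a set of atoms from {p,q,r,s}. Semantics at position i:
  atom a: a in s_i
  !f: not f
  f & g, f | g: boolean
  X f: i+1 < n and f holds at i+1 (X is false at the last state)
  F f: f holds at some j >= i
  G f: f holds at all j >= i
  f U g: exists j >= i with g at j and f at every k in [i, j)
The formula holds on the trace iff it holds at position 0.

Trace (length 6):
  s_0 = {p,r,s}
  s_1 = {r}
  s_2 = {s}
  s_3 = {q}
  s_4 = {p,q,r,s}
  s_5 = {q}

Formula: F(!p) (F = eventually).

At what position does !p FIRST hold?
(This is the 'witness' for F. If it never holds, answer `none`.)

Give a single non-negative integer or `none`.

Answer: 1

Derivation:
s_0={p,r,s}: !p=False p=True
s_1={r}: !p=True p=False
s_2={s}: !p=True p=False
s_3={q}: !p=True p=False
s_4={p,q,r,s}: !p=False p=True
s_5={q}: !p=True p=False
F(!p) holds; first witness at position 1.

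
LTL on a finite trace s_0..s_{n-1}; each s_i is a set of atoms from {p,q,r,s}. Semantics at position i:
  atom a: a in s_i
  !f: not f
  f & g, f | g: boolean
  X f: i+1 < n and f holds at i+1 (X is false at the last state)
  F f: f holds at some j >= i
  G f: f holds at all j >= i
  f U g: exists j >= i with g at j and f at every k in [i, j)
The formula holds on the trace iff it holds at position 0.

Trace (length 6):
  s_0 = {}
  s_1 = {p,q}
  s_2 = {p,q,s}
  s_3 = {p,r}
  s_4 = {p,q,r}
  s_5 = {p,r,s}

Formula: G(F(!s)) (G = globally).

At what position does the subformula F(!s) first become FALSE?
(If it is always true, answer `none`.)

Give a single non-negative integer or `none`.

s_0={}: F(!s)=True !s=True s=False
s_1={p,q}: F(!s)=True !s=True s=False
s_2={p,q,s}: F(!s)=True !s=False s=True
s_3={p,r}: F(!s)=True !s=True s=False
s_4={p,q,r}: F(!s)=True !s=True s=False
s_5={p,r,s}: F(!s)=False !s=False s=True
G(F(!s)) holds globally = False
First violation at position 5.

Answer: 5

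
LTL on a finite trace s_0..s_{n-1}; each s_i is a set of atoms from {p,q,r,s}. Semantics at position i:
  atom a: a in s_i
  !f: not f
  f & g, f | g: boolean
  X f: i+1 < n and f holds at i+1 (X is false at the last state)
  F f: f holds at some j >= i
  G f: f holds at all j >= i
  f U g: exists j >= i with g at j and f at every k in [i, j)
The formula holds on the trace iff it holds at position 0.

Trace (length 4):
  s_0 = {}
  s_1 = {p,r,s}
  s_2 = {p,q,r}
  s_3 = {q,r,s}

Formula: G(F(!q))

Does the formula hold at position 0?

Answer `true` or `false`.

Answer: false

Derivation:
s_0={}: G(F(!q))=False F(!q)=True !q=True q=False
s_1={p,r,s}: G(F(!q))=False F(!q)=True !q=True q=False
s_2={p,q,r}: G(F(!q))=False F(!q)=False !q=False q=True
s_3={q,r,s}: G(F(!q))=False F(!q)=False !q=False q=True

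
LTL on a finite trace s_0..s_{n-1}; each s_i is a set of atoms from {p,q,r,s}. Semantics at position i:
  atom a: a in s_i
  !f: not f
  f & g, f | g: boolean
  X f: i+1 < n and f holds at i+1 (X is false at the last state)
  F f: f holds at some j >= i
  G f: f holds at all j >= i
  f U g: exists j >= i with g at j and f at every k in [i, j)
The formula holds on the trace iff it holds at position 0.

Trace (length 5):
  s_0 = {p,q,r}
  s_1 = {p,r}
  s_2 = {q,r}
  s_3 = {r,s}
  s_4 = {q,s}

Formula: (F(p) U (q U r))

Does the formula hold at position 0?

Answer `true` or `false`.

Answer: true

Derivation:
s_0={p,q,r}: (F(p) U (q U r))=True F(p)=True p=True (q U r)=True q=True r=True
s_1={p,r}: (F(p) U (q U r))=True F(p)=True p=True (q U r)=True q=False r=True
s_2={q,r}: (F(p) U (q U r))=True F(p)=False p=False (q U r)=True q=True r=True
s_3={r,s}: (F(p) U (q U r))=True F(p)=False p=False (q U r)=True q=False r=True
s_4={q,s}: (F(p) U (q U r))=False F(p)=False p=False (q U r)=False q=True r=False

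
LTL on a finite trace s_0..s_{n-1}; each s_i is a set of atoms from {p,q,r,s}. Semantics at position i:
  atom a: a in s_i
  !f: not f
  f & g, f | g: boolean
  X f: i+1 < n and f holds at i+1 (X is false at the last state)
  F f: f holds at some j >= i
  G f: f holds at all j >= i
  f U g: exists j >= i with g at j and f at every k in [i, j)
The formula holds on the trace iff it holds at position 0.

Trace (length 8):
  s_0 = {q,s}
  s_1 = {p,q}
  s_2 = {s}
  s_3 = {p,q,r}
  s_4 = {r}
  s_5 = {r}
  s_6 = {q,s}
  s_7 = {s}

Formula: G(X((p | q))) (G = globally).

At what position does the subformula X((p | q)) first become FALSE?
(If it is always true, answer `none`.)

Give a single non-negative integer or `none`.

s_0={q,s}: X((p | q))=True (p | q)=True p=False q=True
s_1={p,q}: X((p | q))=False (p | q)=True p=True q=True
s_2={s}: X((p | q))=True (p | q)=False p=False q=False
s_3={p,q,r}: X((p | q))=False (p | q)=True p=True q=True
s_4={r}: X((p | q))=False (p | q)=False p=False q=False
s_5={r}: X((p | q))=True (p | q)=False p=False q=False
s_6={q,s}: X((p | q))=False (p | q)=True p=False q=True
s_7={s}: X((p | q))=False (p | q)=False p=False q=False
G(X((p | q))) holds globally = False
First violation at position 1.

Answer: 1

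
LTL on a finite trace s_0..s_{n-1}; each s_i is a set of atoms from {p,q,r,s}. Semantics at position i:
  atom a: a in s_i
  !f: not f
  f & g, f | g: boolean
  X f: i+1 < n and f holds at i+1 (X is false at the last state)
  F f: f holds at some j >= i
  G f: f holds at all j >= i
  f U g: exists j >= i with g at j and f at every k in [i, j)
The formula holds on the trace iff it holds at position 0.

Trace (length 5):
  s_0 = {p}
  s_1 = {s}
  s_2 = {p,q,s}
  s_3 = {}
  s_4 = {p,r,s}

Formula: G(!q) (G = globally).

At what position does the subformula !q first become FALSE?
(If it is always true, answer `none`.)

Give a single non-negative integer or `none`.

s_0={p}: !q=True q=False
s_1={s}: !q=True q=False
s_2={p,q,s}: !q=False q=True
s_3={}: !q=True q=False
s_4={p,r,s}: !q=True q=False
G(!q) holds globally = False
First violation at position 2.

Answer: 2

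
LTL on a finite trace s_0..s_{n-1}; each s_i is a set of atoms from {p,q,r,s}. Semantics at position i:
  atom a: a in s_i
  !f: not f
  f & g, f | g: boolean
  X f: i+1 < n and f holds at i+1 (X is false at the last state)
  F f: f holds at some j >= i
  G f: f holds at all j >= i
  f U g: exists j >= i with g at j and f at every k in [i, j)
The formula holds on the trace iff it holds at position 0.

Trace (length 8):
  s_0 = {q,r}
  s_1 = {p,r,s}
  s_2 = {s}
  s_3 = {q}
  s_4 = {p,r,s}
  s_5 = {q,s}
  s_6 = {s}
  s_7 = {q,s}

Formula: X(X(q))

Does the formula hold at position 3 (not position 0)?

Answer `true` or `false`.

Answer: true

Derivation:
s_0={q,r}: X(X(q))=False X(q)=False q=True
s_1={p,r,s}: X(X(q))=True X(q)=False q=False
s_2={s}: X(X(q))=False X(q)=True q=False
s_3={q}: X(X(q))=True X(q)=False q=True
s_4={p,r,s}: X(X(q))=False X(q)=True q=False
s_5={q,s}: X(X(q))=True X(q)=False q=True
s_6={s}: X(X(q))=False X(q)=True q=False
s_7={q,s}: X(X(q))=False X(q)=False q=True
Evaluating at position 3: result = True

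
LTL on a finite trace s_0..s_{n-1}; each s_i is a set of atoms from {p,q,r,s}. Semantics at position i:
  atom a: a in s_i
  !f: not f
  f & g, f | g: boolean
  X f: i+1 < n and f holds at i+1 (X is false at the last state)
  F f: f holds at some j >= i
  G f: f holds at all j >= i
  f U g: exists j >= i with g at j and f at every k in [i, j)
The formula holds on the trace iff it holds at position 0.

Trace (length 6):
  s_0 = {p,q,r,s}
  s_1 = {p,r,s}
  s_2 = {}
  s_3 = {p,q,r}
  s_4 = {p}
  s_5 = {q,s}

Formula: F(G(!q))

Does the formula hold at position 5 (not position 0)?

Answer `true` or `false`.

s_0={p,q,r,s}: F(G(!q))=False G(!q)=False !q=False q=True
s_1={p,r,s}: F(G(!q))=False G(!q)=False !q=True q=False
s_2={}: F(G(!q))=False G(!q)=False !q=True q=False
s_3={p,q,r}: F(G(!q))=False G(!q)=False !q=False q=True
s_4={p}: F(G(!q))=False G(!q)=False !q=True q=False
s_5={q,s}: F(G(!q))=False G(!q)=False !q=False q=True
Evaluating at position 5: result = False

Answer: false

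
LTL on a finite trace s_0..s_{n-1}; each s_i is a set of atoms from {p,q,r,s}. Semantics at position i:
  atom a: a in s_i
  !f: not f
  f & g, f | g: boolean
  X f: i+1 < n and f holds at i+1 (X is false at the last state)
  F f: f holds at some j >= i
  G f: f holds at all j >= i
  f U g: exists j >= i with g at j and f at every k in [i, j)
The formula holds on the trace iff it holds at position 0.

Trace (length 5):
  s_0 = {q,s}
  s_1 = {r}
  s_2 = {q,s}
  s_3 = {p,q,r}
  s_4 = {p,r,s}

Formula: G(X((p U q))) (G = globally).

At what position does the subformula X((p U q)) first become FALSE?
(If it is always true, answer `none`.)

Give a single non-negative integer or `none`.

s_0={q,s}: X((p U q))=False (p U q)=True p=False q=True
s_1={r}: X((p U q))=True (p U q)=False p=False q=False
s_2={q,s}: X((p U q))=True (p U q)=True p=False q=True
s_3={p,q,r}: X((p U q))=False (p U q)=True p=True q=True
s_4={p,r,s}: X((p U q))=False (p U q)=False p=True q=False
G(X((p U q))) holds globally = False
First violation at position 0.

Answer: 0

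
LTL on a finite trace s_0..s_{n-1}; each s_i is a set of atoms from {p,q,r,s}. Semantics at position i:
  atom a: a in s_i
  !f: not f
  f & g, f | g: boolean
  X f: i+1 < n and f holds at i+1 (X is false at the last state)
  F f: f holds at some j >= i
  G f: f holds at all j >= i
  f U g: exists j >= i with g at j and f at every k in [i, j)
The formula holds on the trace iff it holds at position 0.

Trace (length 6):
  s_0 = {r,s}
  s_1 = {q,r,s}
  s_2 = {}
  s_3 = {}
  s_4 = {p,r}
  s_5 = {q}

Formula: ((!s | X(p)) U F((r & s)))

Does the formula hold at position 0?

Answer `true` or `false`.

s_0={r,s}: ((!s | X(p)) U F((r & s)))=True (!s | X(p))=False !s=False s=True X(p)=False p=False F((r & s))=True (r & s)=True r=True
s_1={q,r,s}: ((!s | X(p)) U F((r & s)))=True (!s | X(p))=False !s=False s=True X(p)=False p=False F((r & s))=True (r & s)=True r=True
s_2={}: ((!s | X(p)) U F((r & s)))=False (!s | X(p))=True !s=True s=False X(p)=False p=False F((r & s))=False (r & s)=False r=False
s_3={}: ((!s | X(p)) U F((r & s)))=False (!s | X(p))=True !s=True s=False X(p)=True p=False F((r & s))=False (r & s)=False r=False
s_4={p,r}: ((!s | X(p)) U F((r & s)))=False (!s | X(p))=True !s=True s=False X(p)=False p=True F((r & s))=False (r & s)=False r=True
s_5={q}: ((!s | X(p)) U F((r & s)))=False (!s | X(p))=True !s=True s=False X(p)=False p=False F((r & s))=False (r & s)=False r=False

Answer: true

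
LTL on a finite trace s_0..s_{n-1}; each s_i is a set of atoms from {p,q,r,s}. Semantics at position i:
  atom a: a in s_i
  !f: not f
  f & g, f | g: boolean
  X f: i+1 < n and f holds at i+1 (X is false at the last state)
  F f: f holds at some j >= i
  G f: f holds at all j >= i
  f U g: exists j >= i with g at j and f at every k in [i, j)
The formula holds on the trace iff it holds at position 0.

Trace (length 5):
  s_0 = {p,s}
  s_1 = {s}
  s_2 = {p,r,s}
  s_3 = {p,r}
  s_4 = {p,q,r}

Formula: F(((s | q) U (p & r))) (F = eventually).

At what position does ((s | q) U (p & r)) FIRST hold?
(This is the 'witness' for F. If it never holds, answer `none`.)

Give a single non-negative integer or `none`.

Answer: 0

Derivation:
s_0={p,s}: ((s | q) U (p & r))=True (s | q)=True s=True q=False (p & r)=False p=True r=False
s_1={s}: ((s | q) U (p & r))=True (s | q)=True s=True q=False (p & r)=False p=False r=False
s_2={p,r,s}: ((s | q) U (p & r))=True (s | q)=True s=True q=False (p & r)=True p=True r=True
s_3={p,r}: ((s | q) U (p & r))=True (s | q)=False s=False q=False (p & r)=True p=True r=True
s_4={p,q,r}: ((s | q) U (p & r))=True (s | q)=True s=False q=True (p & r)=True p=True r=True
F(((s | q) U (p & r))) holds; first witness at position 0.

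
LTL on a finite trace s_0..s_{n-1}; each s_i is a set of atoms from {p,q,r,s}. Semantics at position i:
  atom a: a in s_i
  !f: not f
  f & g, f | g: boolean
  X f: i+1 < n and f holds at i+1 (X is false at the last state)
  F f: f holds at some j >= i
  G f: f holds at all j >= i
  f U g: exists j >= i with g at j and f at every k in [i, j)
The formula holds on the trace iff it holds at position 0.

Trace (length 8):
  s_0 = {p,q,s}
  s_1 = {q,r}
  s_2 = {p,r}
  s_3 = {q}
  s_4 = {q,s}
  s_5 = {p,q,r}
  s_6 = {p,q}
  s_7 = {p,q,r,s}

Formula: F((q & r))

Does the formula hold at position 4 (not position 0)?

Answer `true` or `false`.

s_0={p,q,s}: F((q & r))=True (q & r)=False q=True r=False
s_1={q,r}: F((q & r))=True (q & r)=True q=True r=True
s_2={p,r}: F((q & r))=True (q & r)=False q=False r=True
s_3={q}: F((q & r))=True (q & r)=False q=True r=False
s_4={q,s}: F((q & r))=True (q & r)=False q=True r=False
s_5={p,q,r}: F((q & r))=True (q & r)=True q=True r=True
s_6={p,q}: F((q & r))=True (q & r)=False q=True r=False
s_7={p,q,r,s}: F((q & r))=True (q & r)=True q=True r=True
Evaluating at position 4: result = True

Answer: true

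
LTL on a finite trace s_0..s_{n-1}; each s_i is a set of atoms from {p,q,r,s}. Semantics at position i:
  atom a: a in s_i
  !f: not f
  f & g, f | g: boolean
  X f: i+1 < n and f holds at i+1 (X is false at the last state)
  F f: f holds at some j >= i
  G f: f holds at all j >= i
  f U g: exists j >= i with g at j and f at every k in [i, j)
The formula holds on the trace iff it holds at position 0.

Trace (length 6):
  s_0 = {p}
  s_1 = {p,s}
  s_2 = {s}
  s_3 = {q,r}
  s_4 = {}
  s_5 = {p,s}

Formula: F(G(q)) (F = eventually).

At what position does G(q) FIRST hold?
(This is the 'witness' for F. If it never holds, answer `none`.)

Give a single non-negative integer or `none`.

Answer: none

Derivation:
s_0={p}: G(q)=False q=False
s_1={p,s}: G(q)=False q=False
s_2={s}: G(q)=False q=False
s_3={q,r}: G(q)=False q=True
s_4={}: G(q)=False q=False
s_5={p,s}: G(q)=False q=False
F(G(q)) does not hold (no witness exists).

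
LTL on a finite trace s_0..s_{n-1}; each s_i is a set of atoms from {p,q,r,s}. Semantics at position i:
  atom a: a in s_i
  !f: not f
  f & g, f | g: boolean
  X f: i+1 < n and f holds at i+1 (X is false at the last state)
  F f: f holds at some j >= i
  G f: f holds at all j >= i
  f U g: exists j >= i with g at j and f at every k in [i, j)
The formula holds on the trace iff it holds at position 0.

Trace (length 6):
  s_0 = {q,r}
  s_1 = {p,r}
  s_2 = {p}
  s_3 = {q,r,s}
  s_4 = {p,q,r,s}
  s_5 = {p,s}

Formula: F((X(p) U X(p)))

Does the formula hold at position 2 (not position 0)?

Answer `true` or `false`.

Answer: true

Derivation:
s_0={q,r}: F((X(p) U X(p)))=True (X(p) U X(p))=True X(p)=True p=False
s_1={p,r}: F((X(p) U X(p)))=True (X(p) U X(p))=True X(p)=True p=True
s_2={p}: F((X(p) U X(p)))=True (X(p) U X(p))=False X(p)=False p=True
s_3={q,r,s}: F((X(p) U X(p)))=True (X(p) U X(p))=True X(p)=True p=False
s_4={p,q,r,s}: F((X(p) U X(p)))=True (X(p) U X(p))=True X(p)=True p=True
s_5={p,s}: F((X(p) U X(p)))=False (X(p) U X(p))=False X(p)=False p=True
Evaluating at position 2: result = True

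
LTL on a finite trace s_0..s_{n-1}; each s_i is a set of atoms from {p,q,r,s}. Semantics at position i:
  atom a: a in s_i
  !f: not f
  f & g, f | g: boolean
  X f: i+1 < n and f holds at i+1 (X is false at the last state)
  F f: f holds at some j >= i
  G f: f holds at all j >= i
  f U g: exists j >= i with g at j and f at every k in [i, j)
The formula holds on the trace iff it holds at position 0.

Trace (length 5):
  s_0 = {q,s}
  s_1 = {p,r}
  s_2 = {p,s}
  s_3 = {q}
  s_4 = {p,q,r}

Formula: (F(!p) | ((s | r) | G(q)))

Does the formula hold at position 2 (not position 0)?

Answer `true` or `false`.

Answer: true

Derivation:
s_0={q,s}: (F(!p) | ((s | r) | G(q)))=True F(!p)=True !p=True p=False ((s | r) | G(q))=True (s | r)=True s=True r=False G(q)=False q=True
s_1={p,r}: (F(!p) | ((s | r) | G(q)))=True F(!p)=True !p=False p=True ((s | r) | G(q))=True (s | r)=True s=False r=True G(q)=False q=False
s_2={p,s}: (F(!p) | ((s | r) | G(q)))=True F(!p)=True !p=False p=True ((s | r) | G(q))=True (s | r)=True s=True r=False G(q)=False q=False
s_3={q}: (F(!p) | ((s | r) | G(q)))=True F(!p)=True !p=True p=False ((s | r) | G(q))=True (s | r)=False s=False r=False G(q)=True q=True
s_4={p,q,r}: (F(!p) | ((s | r) | G(q)))=True F(!p)=False !p=False p=True ((s | r) | G(q))=True (s | r)=True s=False r=True G(q)=True q=True
Evaluating at position 2: result = True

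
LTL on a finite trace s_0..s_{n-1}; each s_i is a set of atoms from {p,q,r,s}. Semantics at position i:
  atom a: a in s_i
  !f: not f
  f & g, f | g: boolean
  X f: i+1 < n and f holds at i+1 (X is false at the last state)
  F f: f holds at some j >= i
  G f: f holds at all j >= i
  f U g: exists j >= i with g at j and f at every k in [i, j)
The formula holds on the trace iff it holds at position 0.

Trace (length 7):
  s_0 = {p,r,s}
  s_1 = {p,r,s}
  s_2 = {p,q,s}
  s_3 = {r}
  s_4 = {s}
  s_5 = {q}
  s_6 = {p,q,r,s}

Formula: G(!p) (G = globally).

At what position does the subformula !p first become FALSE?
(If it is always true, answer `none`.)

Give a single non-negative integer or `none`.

Answer: 0

Derivation:
s_0={p,r,s}: !p=False p=True
s_1={p,r,s}: !p=False p=True
s_2={p,q,s}: !p=False p=True
s_3={r}: !p=True p=False
s_4={s}: !p=True p=False
s_5={q}: !p=True p=False
s_6={p,q,r,s}: !p=False p=True
G(!p) holds globally = False
First violation at position 0.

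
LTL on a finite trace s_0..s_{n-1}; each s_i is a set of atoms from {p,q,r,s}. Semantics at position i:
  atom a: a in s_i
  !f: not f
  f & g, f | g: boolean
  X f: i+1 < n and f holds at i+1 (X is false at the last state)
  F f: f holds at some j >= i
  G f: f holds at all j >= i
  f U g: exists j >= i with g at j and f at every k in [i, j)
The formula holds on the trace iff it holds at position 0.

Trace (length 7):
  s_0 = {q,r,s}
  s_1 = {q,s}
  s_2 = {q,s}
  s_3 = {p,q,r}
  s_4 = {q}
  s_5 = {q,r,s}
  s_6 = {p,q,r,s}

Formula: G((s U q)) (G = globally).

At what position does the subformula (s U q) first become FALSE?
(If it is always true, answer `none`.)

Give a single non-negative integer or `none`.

s_0={q,r,s}: (s U q)=True s=True q=True
s_1={q,s}: (s U q)=True s=True q=True
s_2={q,s}: (s U q)=True s=True q=True
s_3={p,q,r}: (s U q)=True s=False q=True
s_4={q}: (s U q)=True s=False q=True
s_5={q,r,s}: (s U q)=True s=True q=True
s_6={p,q,r,s}: (s U q)=True s=True q=True
G((s U q)) holds globally = True
No violation — formula holds at every position.

Answer: none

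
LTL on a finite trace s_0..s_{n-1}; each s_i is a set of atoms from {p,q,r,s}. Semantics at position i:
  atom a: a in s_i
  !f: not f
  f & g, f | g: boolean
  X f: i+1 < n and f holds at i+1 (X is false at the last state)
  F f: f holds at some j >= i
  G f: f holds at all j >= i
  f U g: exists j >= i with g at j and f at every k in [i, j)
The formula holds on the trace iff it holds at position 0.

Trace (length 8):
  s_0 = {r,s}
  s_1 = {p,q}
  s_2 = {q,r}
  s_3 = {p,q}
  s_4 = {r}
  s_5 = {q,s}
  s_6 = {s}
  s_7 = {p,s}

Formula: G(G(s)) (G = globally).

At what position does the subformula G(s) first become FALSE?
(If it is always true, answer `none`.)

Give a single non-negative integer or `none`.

Answer: 0

Derivation:
s_0={r,s}: G(s)=False s=True
s_1={p,q}: G(s)=False s=False
s_2={q,r}: G(s)=False s=False
s_3={p,q}: G(s)=False s=False
s_4={r}: G(s)=False s=False
s_5={q,s}: G(s)=True s=True
s_6={s}: G(s)=True s=True
s_7={p,s}: G(s)=True s=True
G(G(s)) holds globally = False
First violation at position 0.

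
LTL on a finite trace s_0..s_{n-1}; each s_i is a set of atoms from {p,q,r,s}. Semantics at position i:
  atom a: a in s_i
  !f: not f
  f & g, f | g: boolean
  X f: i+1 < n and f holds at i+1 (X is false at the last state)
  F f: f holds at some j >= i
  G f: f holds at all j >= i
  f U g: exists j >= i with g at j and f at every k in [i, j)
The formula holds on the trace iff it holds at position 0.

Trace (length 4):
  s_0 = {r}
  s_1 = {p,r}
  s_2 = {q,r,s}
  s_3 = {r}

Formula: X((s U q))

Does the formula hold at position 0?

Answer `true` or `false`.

Answer: false

Derivation:
s_0={r}: X((s U q))=False (s U q)=False s=False q=False
s_1={p,r}: X((s U q))=True (s U q)=False s=False q=False
s_2={q,r,s}: X((s U q))=False (s U q)=True s=True q=True
s_3={r}: X((s U q))=False (s U q)=False s=False q=False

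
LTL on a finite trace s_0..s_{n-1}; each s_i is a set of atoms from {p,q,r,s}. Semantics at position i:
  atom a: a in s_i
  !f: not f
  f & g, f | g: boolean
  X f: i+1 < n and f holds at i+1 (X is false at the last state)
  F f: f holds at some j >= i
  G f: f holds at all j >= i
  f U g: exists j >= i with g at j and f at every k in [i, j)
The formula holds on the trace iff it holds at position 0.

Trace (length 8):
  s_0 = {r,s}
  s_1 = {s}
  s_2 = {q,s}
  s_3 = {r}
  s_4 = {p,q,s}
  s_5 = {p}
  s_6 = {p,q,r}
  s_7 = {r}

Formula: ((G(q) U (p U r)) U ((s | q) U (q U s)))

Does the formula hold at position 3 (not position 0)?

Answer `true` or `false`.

Answer: true

Derivation:
s_0={r,s}: ((G(q) U (p U r)) U ((s | q) U (q U s)))=True (G(q) U (p U r))=True G(q)=False q=False (p U r)=True p=False r=True ((s | q) U (q U s))=True (s | q)=True s=True (q U s)=True
s_1={s}: ((G(q) U (p U r)) U ((s | q) U (q U s)))=True (G(q) U (p U r))=False G(q)=False q=False (p U r)=False p=False r=False ((s | q) U (q U s))=True (s | q)=True s=True (q U s)=True
s_2={q,s}: ((G(q) U (p U r)) U ((s | q) U (q U s)))=True (G(q) U (p U r))=False G(q)=False q=True (p U r)=False p=False r=False ((s | q) U (q U s))=True (s | q)=True s=True (q U s)=True
s_3={r}: ((G(q) U (p U r)) U ((s | q) U (q U s)))=True (G(q) U (p U r))=True G(q)=False q=False (p U r)=True p=False r=True ((s | q) U (q U s))=False (s | q)=False s=False (q U s)=False
s_4={p,q,s}: ((G(q) U (p U r)) U ((s | q) U (q U s)))=True (G(q) U (p U r))=True G(q)=False q=True (p U r)=True p=True r=False ((s | q) U (q U s))=True (s | q)=True s=True (q U s)=True
s_5={p}: ((G(q) U (p U r)) U ((s | q) U (q U s)))=False (G(q) U (p U r))=True G(q)=False q=False (p U r)=True p=True r=False ((s | q) U (q U s))=False (s | q)=False s=False (q U s)=False
s_6={p,q,r}: ((G(q) U (p U r)) U ((s | q) U (q U s)))=False (G(q) U (p U r))=True G(q)=False q=True (p U r)=True p=True r=True ((s | q) U (q U s))=False (s | q)=True s=False (q U s)=False
s_7={r}: ((G(q) U (p U r)) U ((s | q) U (q U s)))=False (G(q) U (p U r))=True G(q)=False q=False (p U r)=True p=False r=True ((s | q) U (q U s))=False (s | q)=False s=False (q U s)=False
Evaluating at position 3: result = True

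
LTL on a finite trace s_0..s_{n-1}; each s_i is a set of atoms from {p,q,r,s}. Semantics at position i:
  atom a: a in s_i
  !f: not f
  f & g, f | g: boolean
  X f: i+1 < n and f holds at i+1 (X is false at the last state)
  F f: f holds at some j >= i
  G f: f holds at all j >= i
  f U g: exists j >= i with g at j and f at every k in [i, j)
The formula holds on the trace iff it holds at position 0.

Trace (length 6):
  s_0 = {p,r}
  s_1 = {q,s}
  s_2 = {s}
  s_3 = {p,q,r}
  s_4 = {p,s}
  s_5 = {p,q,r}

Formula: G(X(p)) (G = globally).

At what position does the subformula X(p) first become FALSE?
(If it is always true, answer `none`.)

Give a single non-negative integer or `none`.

Answer: 0

Derivation:
s_0={p,r}: X(p)=False p=True
s_1={q,s}: X(p)=False p=False
s_2={s}: X(p)=True p=False
s_3={p,q,r}: X(p)=True p=True
s_4={p,s}: X(p)=True p=True
s_5={p,q,r}: X(p)=False p=True
G(X(p)) holds globally = False
First violation at position 0.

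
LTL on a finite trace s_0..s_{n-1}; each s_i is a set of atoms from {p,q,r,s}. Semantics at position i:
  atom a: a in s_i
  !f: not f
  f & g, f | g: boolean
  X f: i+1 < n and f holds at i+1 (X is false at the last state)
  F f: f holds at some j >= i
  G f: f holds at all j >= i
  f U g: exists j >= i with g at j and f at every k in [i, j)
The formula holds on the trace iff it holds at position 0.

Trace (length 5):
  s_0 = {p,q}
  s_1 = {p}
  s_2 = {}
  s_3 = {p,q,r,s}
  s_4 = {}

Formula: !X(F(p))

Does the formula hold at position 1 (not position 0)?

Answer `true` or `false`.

Answer: false

Derivation:
s_0={p,q}: !X(F(p))=False X(F(p))=True F(p)=True p=True
s_1={p}: !X(F(p))=False X(F(p))=True F(p)=True p=True
s_2={}: !X(F(p))=False X(F(p))=True F(p)=True p=False
s_3={p,q,r,s}: !X(F(p))=True X(F(p))=False F(p)=True p=True
s_4={}: !X(F(p))=True X(F(p))=False F(p)=False p=False
Evaluating at position 1: result = False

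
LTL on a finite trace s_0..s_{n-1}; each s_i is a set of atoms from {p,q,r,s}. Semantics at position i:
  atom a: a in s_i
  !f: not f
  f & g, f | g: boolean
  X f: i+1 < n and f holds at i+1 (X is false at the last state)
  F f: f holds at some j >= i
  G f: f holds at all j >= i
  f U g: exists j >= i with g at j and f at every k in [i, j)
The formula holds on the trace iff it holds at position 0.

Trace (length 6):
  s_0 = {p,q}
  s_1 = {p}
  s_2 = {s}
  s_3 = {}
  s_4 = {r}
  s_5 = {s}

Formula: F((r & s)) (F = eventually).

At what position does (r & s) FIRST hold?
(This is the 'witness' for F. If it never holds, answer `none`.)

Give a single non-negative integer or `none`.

s_0={p,q}: (r & s)=False r=False s=False
s_1={p}: (r & s)=False r=False s=False
s_2={s}: (r & s)=False r=False s=True
s_3={}: (r & s)=False r=False s=False
s_4={r}: (r & s)=False r=True s=False
s_5={s}: (r & s)=False r=False s=True
F((r & s)) does not hold (no witness exists).

Answer: none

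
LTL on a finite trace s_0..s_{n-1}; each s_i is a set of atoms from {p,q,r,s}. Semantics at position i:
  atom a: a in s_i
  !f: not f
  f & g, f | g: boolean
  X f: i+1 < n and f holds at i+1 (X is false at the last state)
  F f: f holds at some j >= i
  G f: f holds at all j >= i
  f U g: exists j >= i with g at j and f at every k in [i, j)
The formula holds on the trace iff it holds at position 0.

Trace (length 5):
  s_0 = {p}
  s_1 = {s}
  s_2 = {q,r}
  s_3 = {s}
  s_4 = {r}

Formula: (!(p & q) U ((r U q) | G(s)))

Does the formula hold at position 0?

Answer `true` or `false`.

s_0={p}: (!(p & q) U ((r U q) | G(s)))=True !(p & q)=True (p & q)=False p=True q=False ((r U q) | G(s))=False (r U q)=False r=False G(s)=False s=False
s_1={s}: (!(p & q) U ((r U q) | G(s)))=True !(p & q)=True (p & q)=False p=False q=False ((r U q) | G(s))=False (r U q)=False r=False G(s)=False s=True
s_2={q,r}: (!(p & q) U ((r U q) | G(s)))=True !(p & q)=True (p & q)=False p=False q=True ((r U q) | G(s))=True (r U q)=True r=True G(s)=False s=False
s_3={s}: (!(p & q) U ((r U q) | G(s)))=False !(p & q)=True (p & q)=False p=False q=False ((r U q) | G(s))=False (r U q)=False r=False G(s)=False s=True
s_4={r}: (!(p & q) U ((r U q) | G(s)))=False !(p & q)=True (p & q)=False p=False q=False ((r U q) | G(s))=False (r U q)=False r=True G(s)=False s=False

Answer: true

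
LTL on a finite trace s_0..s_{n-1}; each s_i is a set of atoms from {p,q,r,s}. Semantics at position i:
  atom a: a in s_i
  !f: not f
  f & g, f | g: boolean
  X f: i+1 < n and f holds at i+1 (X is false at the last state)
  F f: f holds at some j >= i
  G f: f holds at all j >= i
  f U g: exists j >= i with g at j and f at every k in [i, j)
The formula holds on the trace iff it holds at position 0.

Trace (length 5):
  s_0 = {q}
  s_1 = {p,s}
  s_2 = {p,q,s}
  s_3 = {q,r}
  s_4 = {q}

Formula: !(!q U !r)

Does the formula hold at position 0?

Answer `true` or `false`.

Answer: false

Derivation:
s_0={q}: !(!q U !r)=False (!q U !r)=True !q=False q=True !r=True r=False
s_1={p,s}: !(!q U !r)=False (!q U !r)=True !q=True q=False !r=True r=False
s_2={p,q,s}: !(!q U !r)=False (!q U !r)=True !q=False q=True !r=True r=False
s_3={q,r}: !(!q U !r)=True (!q U !r)=False !q=False q=True !r=False r=True
s_4={q}: !(!q U !r)=False (!q U !r)=True !q=False q=True !r=True r=False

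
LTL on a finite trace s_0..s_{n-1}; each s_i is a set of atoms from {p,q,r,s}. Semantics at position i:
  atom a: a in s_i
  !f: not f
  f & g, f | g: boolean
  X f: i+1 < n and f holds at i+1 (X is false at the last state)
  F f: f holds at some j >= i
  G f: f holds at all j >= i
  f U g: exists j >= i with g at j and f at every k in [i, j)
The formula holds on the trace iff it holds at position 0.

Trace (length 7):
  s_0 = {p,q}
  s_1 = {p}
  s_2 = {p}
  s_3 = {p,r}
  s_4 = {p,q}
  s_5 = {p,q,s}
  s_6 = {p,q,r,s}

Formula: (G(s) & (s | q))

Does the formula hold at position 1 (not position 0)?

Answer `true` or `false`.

Answer: false

Derivation:
s_0={p,q}: (G(s) & (s | q))=False G(s)=False s=False (s | q)=True q=True
s_1={p}: (G(s) & (s | q))=False G(s)=False s=False (s | q)=False q=False
s_2={p}: (G(s) & (s | q))=False G(s)=False s=False (s | q)=False q=False
s_3={p,r}: (G(s) & (s | q))=False G(s)=False s=False (s | q)=False q=False
s_4={p,q}: (G(s) & (s | q))=False G(s)=False s=False (s | q)=True q=True
s_5={p,q,s}: (G(s) & (s | q))=True G(s)=True s=True (s | q)=True q=True
s_6={p,q,r,s}: (G(s) & (s | q))=True G(s)=True s=True (s | q)=True q=True
Evaluating at position 1: result = False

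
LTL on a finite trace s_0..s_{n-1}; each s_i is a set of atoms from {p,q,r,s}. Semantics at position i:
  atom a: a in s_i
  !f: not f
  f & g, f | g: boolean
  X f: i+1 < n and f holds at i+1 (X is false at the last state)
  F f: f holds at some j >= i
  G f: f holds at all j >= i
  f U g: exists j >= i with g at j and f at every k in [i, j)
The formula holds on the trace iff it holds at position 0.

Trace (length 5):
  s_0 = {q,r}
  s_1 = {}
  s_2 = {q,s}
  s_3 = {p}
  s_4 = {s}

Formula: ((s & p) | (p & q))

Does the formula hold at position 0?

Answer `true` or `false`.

s_0={q,r}: ((s & p) | (p & q))=False (s & p)=False s=False p=False (p & q)=False q=True
s_1={}: ((s & p) | (p & q))=False (s & p)=False s=False p=False (p & q)=False q=False
s_2={q,s}: ((s & p) | (p & q))=False (s & p)=False s=True p=False (p & q)=False q=True
s_3={p}: ((s & p) | (p & q))=False (s & p)=False s=False p=True (p & q)=False q=False
s_4={s}: ((s & p) | (p & q))=False (s & p)=False s=True p=False (p & q)=False q=False

Answer: false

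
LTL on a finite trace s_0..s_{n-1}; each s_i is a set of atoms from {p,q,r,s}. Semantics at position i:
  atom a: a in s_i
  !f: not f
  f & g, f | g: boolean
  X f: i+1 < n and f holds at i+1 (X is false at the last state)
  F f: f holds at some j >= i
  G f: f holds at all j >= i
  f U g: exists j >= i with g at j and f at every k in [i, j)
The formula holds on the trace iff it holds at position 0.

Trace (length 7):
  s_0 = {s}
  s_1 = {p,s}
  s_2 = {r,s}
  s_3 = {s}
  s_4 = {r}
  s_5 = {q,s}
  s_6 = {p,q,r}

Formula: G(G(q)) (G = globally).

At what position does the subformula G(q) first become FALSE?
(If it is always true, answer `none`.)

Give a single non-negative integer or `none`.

s_0={s}: G(q)=False q=False
s_1={p,s}: G(q)=False q=False
s_2={r,s}: G(q)=False q=False
s_3={s}: G(q)=False q=False
s_4={r}: G(q)=False q=False
s_5={q,s}: G(q)=True q=True
s_6={p,q,r}: G(q)=True q=True
G(G(q)) holds globally = False
First violation at position 0.

Answer: 0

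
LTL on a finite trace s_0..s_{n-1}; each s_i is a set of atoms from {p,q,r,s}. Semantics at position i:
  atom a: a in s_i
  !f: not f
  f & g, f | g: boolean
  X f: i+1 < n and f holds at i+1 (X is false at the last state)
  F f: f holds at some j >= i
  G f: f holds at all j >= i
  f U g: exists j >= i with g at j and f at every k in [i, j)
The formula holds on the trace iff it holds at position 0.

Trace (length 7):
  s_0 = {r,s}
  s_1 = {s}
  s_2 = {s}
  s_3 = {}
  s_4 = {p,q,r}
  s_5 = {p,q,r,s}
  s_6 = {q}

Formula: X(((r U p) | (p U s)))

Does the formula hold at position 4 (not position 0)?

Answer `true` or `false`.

s_0={r,s}: X(((r U p) | (p U s)))=True ((r U p) | (p U s))=True (r U p)=False r=True p=False (p U s)=True s=True
s_1={s}: X(((r U p) | (p U s)))=True ((r U p) | (p U s))=True (r U p)=False r=False p=False (p U s)=True s=True
s_2={s}: X(((r U p) | (p U s)))=False ((r U p) | (p U s))=True (r U p)=False r=False p=False (p U s)=True s=True
s_3={}: X(((r U p) | (p U s)))=True ((r U p) | (p U s))=False (r U p)=False r=False p=False (p U s)=False s=False
s_4={p,q,r}: X(((r U p) | (p U s)))=True ((r U p) | (p U s))=True (r U p)=True r=True p=True (p U s)=True s=False
s_5={p,q,r,s}: X(((r U p) | (p U s)))=False ((r U p) | (p U s))=True (r U p)=True r=True p=True (p U s)=True s=True
s_6={q}: X(((r U p) | (p U s)))=False ((r U p) | (p U s))=False (r U p)=False r=False p=False (p U s)=False s=False
Evaluating at position 4: result = True

Answer: true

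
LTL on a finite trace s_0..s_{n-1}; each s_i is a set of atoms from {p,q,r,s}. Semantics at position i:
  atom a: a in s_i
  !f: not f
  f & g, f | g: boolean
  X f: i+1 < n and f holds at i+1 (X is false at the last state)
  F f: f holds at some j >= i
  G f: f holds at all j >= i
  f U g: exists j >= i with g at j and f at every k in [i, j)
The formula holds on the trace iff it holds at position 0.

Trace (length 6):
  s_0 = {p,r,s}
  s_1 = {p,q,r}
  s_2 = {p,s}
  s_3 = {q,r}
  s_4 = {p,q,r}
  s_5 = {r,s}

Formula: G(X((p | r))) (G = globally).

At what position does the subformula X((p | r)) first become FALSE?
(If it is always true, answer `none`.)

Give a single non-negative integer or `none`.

s_0={p,r,s}: X((p | r))=True (p | r)=True p=True r=True
s_1={p,q,r}: X((p | r))=True (p | r)=True p=True r=True
s_2={p,s}: X((p | r))=True (p | r)=True p=True r=False
s_3={q,r}: X((p | r))=True (p | r)=True p=False r=True
s_4={p,q,r}: X((p | r))=True (p | r)=True p=True r=True
s_5={r,s}: X((p | r))=False (p | r)=True p=False r=True
G(X((p | r))) holds globally = False
First violation at position 5.

Answer: 5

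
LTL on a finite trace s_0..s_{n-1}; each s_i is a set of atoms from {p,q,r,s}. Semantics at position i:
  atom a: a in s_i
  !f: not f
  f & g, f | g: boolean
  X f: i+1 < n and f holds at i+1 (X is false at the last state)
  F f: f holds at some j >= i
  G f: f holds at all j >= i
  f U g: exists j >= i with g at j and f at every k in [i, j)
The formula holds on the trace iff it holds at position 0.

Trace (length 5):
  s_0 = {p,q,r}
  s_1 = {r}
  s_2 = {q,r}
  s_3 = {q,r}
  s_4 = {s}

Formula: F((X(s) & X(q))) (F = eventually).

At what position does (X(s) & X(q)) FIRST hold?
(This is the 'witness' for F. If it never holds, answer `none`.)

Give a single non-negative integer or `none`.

Answer: none

Derivation:
s_0={p,q,r}: (X(s) & X(q))=False X(s)=False s=False X(q)=False q=True
s_1={r}: (X(s) & X(q))=False X(s)=False s=False X(q)=True q=False
s_2={q,r}: (X(s) & X(q))=False X(s)=False s=False X(q)=True q=True
s_3={q,r}: (X(s) & X(q))=False X(s)=True s=False X(q)=False q=True
s_4={s}: (X(s) & X(q))=False X(s)=False s=True X(q)=False q=False
F((X(s) & X(q))) does not hold (no witness exists).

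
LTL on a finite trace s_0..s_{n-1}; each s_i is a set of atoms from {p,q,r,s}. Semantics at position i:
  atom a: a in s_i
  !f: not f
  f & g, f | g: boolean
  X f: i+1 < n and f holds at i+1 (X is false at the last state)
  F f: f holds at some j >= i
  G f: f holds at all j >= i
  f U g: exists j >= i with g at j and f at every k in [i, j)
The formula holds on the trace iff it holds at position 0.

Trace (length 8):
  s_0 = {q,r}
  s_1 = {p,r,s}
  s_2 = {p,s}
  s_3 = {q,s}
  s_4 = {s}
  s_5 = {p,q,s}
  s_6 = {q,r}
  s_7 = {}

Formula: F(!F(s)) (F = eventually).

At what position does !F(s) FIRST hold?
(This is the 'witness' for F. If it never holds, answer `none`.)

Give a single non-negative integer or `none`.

s_0={q,r}: !F(s)=False F(s)=True s=False
s_1={p,r,s}: !F(s)=False F(s)=True s=True
s_2={p,s}: !F(s)=False F(s)=True s=True
s_3={q,s}: !F(s)=False F(s)=True s=True
s_4={s}: !F(s)=False F(s)=True s=True
s_5={p,q,s}: !F(s)=False F(s)=True s=True
s_6={q,r}: !F(s)=True F(s)=False s=False
s_7={}: !F(s)=True F(s)=False s=False
F(!F(s)) holds; first witness at position 6.

Answer: 6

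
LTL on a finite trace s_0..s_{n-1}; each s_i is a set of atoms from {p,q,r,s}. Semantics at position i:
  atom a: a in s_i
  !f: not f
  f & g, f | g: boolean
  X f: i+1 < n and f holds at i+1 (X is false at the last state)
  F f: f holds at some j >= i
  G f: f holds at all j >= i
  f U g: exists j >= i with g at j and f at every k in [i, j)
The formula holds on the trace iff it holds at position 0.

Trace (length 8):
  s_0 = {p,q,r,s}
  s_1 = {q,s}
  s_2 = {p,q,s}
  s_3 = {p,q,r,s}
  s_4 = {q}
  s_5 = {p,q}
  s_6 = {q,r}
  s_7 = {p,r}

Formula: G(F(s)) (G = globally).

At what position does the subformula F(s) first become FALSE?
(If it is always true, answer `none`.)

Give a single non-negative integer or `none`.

Answer: 4

Derivation:
s_0={p,q,r,s}: F(s)=True s=True
s_1={q,s}: F(s)=True s=True
s_2={p,q,s}: F(s)=True s=True
s_3={p,q,r,s}: F(s)=True s=True
s_4={q}: F(s)=False s=False
s_5={p,q}: F(s)=False s=False
s_6={q,r}: F(s)=False s=False
s_7={p,r}: F(s)=False s=False
G(F(s)) holds globally = False
First violation at position 4.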